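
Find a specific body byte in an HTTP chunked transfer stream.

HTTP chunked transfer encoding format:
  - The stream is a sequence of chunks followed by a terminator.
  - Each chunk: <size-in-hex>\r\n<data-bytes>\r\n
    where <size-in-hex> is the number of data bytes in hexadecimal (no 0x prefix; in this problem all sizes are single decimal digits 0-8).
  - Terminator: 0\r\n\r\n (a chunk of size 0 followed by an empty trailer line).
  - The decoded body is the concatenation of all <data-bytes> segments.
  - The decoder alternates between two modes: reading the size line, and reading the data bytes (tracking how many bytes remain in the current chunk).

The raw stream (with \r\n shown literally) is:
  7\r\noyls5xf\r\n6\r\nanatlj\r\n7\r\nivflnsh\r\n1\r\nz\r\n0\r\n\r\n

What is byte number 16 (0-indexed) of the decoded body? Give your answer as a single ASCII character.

Answer: l

Derivation:
Chunk 1: stream[0..1]='7' size=0x7=7, data at stream[3..10]='oyls5xf' -> body[0..7], body so far='oyls5xf'
Chunk 2: stream[12..13]='6' size=0x6=6, data at stream[15..21]='anatlj' -> body[7..13], body so far='oyls5xfanatlj'
Chunk 3: stream[23..24]='7' size=0x7=7, data at stream[26..33]='ivflnsh' -> body[13..20], body so far='oyls5xfanatljivflnsh'
Chunk 4: stream[35..36]='1' size=0x1=1, data at stream[38..39]='z' -> body[20..21], body so far='oyls5xfanatljivflnshz'
Chunk 5: stream[41..42]='0' size=0 (terminator). Final body='oyls5xfanatljivflnshz' (21 bytes)
Body byte 16 = 'l'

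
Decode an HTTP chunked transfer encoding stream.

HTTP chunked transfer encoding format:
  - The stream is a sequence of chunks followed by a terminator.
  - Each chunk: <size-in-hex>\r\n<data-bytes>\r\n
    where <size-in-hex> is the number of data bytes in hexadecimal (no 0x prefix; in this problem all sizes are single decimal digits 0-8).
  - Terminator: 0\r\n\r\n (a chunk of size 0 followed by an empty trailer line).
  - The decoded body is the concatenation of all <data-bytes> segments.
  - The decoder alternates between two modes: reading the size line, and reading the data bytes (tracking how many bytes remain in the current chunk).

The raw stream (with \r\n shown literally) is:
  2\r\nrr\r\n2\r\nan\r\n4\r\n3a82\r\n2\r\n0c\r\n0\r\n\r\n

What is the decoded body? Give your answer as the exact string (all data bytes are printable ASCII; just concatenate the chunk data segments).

Answer: rran3a820c

Derivation:
Chunk 1: stream[0..1]='2' size=0x2=2, data at stream[3..5]='rr' -> body[0..2], body so far='rr'
Chunk 2: stream[7..8]='2' size=0x2=2, data at stream[10..12]='an' -> body[2..4], body so far='rran'
Chunk 3: stream[14..15]='4' size=0x4=4, data at stream[17..21]='3a82' -> body[4..8], body so far='rran3a82'
Chunk 4: stream[23..24]='2' size=0x2=2, data at stream[26..28]='0c' -> body[8..10], body so far='rran3a820c'
Chunk 5: stream[30..31]='0' size=0 (terminator). Final body='rran3a820c' (10 bytes)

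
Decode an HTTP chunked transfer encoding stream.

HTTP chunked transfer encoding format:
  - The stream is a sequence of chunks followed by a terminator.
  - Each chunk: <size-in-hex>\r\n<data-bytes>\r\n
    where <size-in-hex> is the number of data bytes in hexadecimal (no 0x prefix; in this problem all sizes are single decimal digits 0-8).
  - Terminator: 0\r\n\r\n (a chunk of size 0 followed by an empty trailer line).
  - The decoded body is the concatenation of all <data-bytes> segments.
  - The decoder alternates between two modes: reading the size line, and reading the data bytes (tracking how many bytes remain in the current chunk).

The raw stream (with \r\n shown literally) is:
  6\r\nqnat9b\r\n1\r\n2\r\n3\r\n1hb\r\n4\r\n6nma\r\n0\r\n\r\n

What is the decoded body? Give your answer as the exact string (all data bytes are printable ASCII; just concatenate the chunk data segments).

Answer: qnat9b21hb6nma

Derivation:
Chunk 1: stream[0..1]='6' size=0x6=6, data at stream[3..9]='qnat9b' -> body[0..6], body so far='qnat9b'
Chunk 2: stream[11..12]='1' size=0x1=1, data at stream[14..15]='2' -> body[6..7], body so far='qnat9b2'
Chunk 3: stream[17..18]='3' size=0x3=3, data at stream[20..23]='1hb' -> body[7..10], body so far='qnat9b21hb'
Chunk 4: stream[25..26]='4' size=0x4=4, data at stream[28..32]='6nma' -> body[10..14], body so far='qnat9b21hb6nma'
Chunk 5: stream[34..35]='0' size=0 (terminator). Final body='qnat9b21hb6nma' (14 bytes)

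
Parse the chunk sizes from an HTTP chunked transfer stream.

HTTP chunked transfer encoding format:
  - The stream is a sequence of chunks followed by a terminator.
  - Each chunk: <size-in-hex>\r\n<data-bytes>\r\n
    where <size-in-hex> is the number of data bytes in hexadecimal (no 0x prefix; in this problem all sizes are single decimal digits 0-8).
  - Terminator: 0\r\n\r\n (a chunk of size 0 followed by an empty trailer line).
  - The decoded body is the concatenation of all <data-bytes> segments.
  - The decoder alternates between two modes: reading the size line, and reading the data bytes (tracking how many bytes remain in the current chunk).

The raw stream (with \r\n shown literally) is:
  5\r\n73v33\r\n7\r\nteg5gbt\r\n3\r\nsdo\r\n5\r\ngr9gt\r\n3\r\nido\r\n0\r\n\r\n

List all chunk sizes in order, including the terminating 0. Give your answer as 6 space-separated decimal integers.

Chunk 1: stream[0..1]='5' size=0x5=5, data at stream[3..8]='73v33' -> body[0..5], body so far='73v33'
Chunk 2: stream[10..11]='7' size=0x7=7, data at stream[13..20]='teg5gbt' -> body[5..12], body so far='73v33teg5gbt'
Chunk 3: stream[22..23]='3' size=0x3=3, data at stream[25..28]='sdo' -> body[12..15], body so far='73v33teg5gbtsdo'
Chunk 4: stream[30..31]='5' size=0x5=5, data at stream[33..38]='gr9gt' -> body[15..20], body so far='73v33teg5gbtsdogr9gt'
Chunk 5: stream[40..41]='3' size=0x3=3, data at stream[43..46]='ido' -> body[20..23], body so far='73v33teg5gbtsdogr9gtido'
Chunk 6: stream[48..49]='0' size=0 (terminator). Final body='73v33teg5gbtsdogr9gtido' (23 bytes)

Answer: 5 7 3 5 3 0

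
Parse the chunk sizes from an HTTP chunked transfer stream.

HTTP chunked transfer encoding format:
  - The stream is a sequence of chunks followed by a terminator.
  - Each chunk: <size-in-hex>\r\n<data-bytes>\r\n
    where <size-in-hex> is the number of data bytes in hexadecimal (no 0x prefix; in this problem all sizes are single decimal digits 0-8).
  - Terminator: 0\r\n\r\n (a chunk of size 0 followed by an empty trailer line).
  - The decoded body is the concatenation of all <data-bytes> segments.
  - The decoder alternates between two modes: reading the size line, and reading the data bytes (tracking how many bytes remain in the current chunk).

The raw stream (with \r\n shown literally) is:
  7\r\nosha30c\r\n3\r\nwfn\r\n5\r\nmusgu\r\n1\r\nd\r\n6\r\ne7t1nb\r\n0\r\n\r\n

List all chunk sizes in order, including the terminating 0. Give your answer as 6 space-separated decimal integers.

Chunk 1: stream[0..1]='7' size=0x7=7, data at stream[3..10]='osha30c' -> body[0..7], body so far='osha30c'
Chunk 2: stream[12..13]='3' size=0x3=3, data at stream[15..18]='wfn' -> body[7..10], body so far='osha30cwfn'
Chunk 3: stream[20..21]='5' size=0x5=5, data at stream[23..28]='musgu' -> body[10..15], body so far='osha30cwfnmusgu'
Chunk 4: stream[30..31]='1' size=0x1=1, data at stream[33..34]='d' -> body[15..16], body so far='osha30cwfnmusgud'
Chunk 5: stream[36..37]='6' size=0x6=6, data at stream[39..45]='e7t1nb' -> body[16..22], body so far='osha30cwfnmusgude7t1nb'
Chunk 6: stream[47..48]='0' size=0 (terminator). Final body='osha30cwfnmusgude7t1nb' (22 bytes)

Answer: 7 3 5 1 6 0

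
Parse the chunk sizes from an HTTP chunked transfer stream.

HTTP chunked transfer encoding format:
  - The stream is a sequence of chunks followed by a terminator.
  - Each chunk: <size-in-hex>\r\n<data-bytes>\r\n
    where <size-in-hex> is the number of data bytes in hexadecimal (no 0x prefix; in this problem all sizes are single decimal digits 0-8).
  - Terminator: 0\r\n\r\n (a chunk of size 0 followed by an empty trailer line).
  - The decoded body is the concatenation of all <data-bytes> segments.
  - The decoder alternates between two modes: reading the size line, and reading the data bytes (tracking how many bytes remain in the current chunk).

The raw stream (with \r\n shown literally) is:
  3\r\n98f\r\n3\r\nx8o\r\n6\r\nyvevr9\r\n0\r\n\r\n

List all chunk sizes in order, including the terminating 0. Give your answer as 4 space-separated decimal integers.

Chunk 1: stream[0..1]='3' size=0x3=3, data at stream[3..6]='98f' -> body[0..3], body so far='98f'
Chunk 2: stream[8..9]='3' size=0x3=3, data at stream[11..14]='x8o' -> body[3..6], body so far='98fx8o'
Chunk 3: stream[16..17]='6' size=0x6=6, data at stream[19..25]='yvevr9' -> body[6..12], body so far='98fx8oyvevr9'
Chunk 4: stream[27..28]='0' size=0 (terminator). Final body='98fx8oyvevr9' (12 bytes)

Answer: 3 3 6 0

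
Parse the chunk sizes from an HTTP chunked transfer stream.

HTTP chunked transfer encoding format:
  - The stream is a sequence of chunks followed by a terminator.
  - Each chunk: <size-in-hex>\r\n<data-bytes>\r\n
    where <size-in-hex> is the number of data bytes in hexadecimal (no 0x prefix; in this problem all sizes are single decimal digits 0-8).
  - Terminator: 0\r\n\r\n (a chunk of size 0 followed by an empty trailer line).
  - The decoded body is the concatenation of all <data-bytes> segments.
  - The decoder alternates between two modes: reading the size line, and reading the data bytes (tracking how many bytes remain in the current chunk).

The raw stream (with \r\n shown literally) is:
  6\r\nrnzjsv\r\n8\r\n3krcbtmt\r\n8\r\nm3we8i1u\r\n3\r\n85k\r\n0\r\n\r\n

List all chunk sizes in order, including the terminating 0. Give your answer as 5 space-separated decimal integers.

Chunk 1: stream[0..1]='6' size=0x6=6, data at stream[3..9]='rnzjsv' -> body[0..6], body so far='rnzjsv'
Chunk 2: stream[11..12]='8' size=0x8=8, data at stream[14..22]='3krcbtmt' -> body[6..14], body so far='rnzjsv3krcbtmt'
Chunk 3: stream[24..25]='8' size=0x8=8, data at stream[27..35]='m3we8i1u' -> body[14..22], body so far='rnzjsv3krcbtmtm3we8i1u'
Chunk 4: stream[37..38]='3' size=0x3=3, data at stream[40..43]='85k' -> body[22..25], body so far='rnzjsv3krcbtmtm3we8i1u85k'
Chunk 5: stream[45..46]='0' size=0 (terminator). Final body='rnzjsv3krcbtmtm3we8i1u85k' (25 bytes)

Answer: 6 8 8 3 0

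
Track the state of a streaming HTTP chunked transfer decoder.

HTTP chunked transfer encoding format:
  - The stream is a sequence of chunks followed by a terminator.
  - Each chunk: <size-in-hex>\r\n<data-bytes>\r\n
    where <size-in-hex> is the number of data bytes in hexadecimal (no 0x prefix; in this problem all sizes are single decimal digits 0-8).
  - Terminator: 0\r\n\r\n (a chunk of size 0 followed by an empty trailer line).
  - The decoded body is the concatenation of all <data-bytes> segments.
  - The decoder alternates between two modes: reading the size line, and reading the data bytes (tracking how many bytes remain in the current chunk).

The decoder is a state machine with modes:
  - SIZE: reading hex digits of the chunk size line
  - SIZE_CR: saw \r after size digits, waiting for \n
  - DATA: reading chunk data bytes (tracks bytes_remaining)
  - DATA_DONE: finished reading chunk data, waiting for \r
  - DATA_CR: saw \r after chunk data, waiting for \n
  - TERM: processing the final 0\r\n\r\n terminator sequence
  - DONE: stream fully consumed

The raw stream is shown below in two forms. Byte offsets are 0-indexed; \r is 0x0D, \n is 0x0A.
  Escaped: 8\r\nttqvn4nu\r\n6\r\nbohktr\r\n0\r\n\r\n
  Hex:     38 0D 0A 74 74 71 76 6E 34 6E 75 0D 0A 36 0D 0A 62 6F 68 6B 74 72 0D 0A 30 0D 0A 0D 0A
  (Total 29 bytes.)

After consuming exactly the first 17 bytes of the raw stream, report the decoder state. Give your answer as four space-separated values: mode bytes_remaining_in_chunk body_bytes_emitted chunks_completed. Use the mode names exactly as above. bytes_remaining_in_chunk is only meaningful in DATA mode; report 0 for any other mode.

Answer: DATA 5 9 1

Derivation:
Byte 0 = '8': mode=SIZE remaining=0 emitted=0 chunks_done=0
Byte 1 = 0x0D: mode=SIZE_CR remaining=0 emitted=0 chunks_done=0
Byte 2 = 0x0A: mode=DATA remaining=8 emitted=0 chunks_done=0
Byte 3 = 't': mode=DATA remaining=7 emitted=1 chunks_done=0
Byte 4 = 't': mode=DATA remaining=6 emitted=2 chunks_done=0
Byte 5 = 'q': mode=DATA remaining=5 emitted=3 chunks_done=0
Byte 6 = 'v': mode=DATA remaining=4 emitted=4 chunks_done=0
Byte 7 = 'n': mode=DATA remaining=3 emitted=5 chunks_done=0
Byte 8 = '4': mode=DATA remaining=2 emitted=6 chunks_done=0
Byte 9 = 'n': mode=DATA remaining=1 emitted=7 chunks_done=0
Byte 10 = 'u': mode=DATA_DONE remaining=0 emitted=8 chunks_done=0
Byte 11 = 0x0D: mode=DATA_CR remaining=0 emitted=8 chunks_done=0
Byte 12 = 0x0A: mode=SIZE remaining=0 emitted=8 chunks_done=1
Byte 13 = '6': mode=SIZE remaining=0 emitted=8 chunks_done=1
Byte 14 = 0x0D: mode=SIZE_CR remaining=0 emitted=8 chunks_done=1
Byte 15 = 0x0A: mode=DATA remaining=6 emitted=8 chunks_done=1
Byte 16 = 'b': mode=DATA remaining=5 emitted=9 chunks_done=1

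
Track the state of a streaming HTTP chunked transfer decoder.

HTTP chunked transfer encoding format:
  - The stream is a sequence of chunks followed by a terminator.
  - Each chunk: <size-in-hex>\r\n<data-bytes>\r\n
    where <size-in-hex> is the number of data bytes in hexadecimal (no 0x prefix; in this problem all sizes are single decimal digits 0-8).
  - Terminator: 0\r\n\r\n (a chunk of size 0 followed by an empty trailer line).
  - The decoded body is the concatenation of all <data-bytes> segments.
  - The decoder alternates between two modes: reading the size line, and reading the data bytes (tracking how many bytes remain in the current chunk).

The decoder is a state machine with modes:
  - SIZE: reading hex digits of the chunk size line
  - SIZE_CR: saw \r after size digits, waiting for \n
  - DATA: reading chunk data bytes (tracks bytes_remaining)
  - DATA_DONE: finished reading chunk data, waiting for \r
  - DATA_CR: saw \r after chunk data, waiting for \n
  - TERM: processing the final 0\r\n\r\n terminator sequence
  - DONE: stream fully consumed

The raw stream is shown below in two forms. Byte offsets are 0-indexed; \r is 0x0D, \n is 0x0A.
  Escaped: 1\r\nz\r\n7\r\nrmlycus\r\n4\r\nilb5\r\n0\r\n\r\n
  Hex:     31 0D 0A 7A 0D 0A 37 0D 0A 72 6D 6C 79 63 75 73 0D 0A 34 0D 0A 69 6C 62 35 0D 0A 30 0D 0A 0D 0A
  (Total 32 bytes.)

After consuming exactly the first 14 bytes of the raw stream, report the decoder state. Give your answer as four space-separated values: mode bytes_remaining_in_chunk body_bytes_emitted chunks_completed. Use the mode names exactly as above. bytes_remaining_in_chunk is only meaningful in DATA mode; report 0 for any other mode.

Byte 0 = '1': mode=SIZE remaining=0 emitted=0 chunks_done=0
Byte 1 = 0x0D: mode=SIZE_CR remaining=0 emitted=0 chunks_done=0
Byte 2 = 0x0A: mode=DATA remaining=1 emitted=0 chunks_done=0
Byte 3 = 'z': mode=DATA_DONE remaining=0 emitted=1 chunks_done=0
Byte 4 = 0x0D: mode=DATA_CR remaining=0 emitted=1 chunks_done=0
Byte 5 = 0x0A: mode=SIZE remaining=0 emitted=1 chunks_done=1
Byte 6 = '7': mode=SIZE remaining=0 emitted=1 chunks_done=1
Byte 7 = 0x0D: mode=SIZE_CR remaining=0 emitted=1 chunks_done=1
Byte 8 = 0x0A: mode=DATA remaining=7 emitted=1 chunks_done=1
Byte 9 = 'r': mode=DATA remaining=6 emitted=2 chunks_done=1
Byte 10 = 'm': mode=DATA remaining=5 emitted=3 chunks_done=1
Byte 11 = 'l': mode=DATA remaining=4 emitted=4 chunks_done=1
Byte 12 = 'y': mode=DATA remaining=3 emitted=5 chunks_done=1
Byte 13 = 'c': mode=DATA remaining=2 emitted=6 chunks_done=1

Answer: DATA 2 6 1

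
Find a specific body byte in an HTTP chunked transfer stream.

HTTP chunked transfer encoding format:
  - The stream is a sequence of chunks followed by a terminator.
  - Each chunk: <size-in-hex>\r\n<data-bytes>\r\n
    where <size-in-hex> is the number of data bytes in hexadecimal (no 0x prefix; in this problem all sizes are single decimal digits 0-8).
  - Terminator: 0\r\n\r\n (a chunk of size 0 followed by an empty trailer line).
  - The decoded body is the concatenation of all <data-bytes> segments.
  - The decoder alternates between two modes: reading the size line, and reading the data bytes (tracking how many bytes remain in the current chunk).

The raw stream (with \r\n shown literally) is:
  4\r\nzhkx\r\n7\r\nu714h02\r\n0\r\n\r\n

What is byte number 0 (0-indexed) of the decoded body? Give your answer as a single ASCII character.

Answer: z

Derivation:
Chunk 1: stream[0..1]='4' size=0x4=4, data at stream[3..7]='zhkx' -> body[0..4], body so far='zhkx'
Chunk 2: stream[9..10]='7' size=0x7=7, data at stream[12..19]='u714h02' -> body[4..11], body so far='zhkxu714h02'
Chunk 3: stream[21..22]='0' size=0 (terminator). Final body='zhkxu714h02' (11 bytes)
Body byte 0 = 'z'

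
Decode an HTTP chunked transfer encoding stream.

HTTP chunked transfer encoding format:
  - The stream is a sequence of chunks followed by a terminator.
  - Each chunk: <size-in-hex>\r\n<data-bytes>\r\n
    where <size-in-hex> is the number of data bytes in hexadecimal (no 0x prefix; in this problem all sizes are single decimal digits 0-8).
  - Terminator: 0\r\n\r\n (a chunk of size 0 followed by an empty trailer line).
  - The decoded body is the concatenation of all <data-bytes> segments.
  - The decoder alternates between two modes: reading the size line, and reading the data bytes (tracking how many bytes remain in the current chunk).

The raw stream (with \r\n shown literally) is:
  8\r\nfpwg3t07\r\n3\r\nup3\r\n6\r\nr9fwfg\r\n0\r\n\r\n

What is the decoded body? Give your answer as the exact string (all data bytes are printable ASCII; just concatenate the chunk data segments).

Chunk 1: stream[0..1]='8' size=0x8=8, data at stream[3..11]='fpwg3t07' -> body[0..8], body so far='fpwg3t07'
Chunk 2: stream[13..14]='3' size=0x3=3, data at stream[16..19]='up3' -> body[8..11], body so far='fpwg3t07up3'
Chunk 3: stream[21..22]='6' size=0x6=6, data at stream[24..30]='r9fwfg' -> body[11..17], body so far='fpwg3t07up3r9fwfg'
Chunk 4: stream[32..33]='0' size=0 (terminator). Final body='fpwg3t07up3r9fwfg' (17 bytes)

Answer: fpwg3t07up3r9fwfg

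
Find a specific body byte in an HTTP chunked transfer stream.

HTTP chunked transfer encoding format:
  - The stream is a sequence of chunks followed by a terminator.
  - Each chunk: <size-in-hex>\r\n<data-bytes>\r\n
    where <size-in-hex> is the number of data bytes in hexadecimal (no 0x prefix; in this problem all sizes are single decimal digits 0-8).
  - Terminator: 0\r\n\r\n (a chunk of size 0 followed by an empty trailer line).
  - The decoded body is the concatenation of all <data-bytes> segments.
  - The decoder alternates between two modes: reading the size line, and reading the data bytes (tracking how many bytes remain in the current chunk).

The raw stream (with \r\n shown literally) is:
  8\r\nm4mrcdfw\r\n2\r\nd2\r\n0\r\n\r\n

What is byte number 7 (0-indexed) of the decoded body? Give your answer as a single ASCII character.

Chunk 1: stream[0..1]='8' size=0x8=8, data at stream[3..11]='m4mrcdfw' -> body[0..8], body so far='m4mrcdfw'
Chunk 2: stream[13..14]='2' size=0x2=2, data at stream[16..18]='d2' -> body[8..10], body so far='m4mrcdfwd2'
Chunk 3: stream[20..21]='0' size=0 (terminator). Final body='m4mrcdfwd2' (10 bytes)
Body byte 7 = 'w'

Answer: w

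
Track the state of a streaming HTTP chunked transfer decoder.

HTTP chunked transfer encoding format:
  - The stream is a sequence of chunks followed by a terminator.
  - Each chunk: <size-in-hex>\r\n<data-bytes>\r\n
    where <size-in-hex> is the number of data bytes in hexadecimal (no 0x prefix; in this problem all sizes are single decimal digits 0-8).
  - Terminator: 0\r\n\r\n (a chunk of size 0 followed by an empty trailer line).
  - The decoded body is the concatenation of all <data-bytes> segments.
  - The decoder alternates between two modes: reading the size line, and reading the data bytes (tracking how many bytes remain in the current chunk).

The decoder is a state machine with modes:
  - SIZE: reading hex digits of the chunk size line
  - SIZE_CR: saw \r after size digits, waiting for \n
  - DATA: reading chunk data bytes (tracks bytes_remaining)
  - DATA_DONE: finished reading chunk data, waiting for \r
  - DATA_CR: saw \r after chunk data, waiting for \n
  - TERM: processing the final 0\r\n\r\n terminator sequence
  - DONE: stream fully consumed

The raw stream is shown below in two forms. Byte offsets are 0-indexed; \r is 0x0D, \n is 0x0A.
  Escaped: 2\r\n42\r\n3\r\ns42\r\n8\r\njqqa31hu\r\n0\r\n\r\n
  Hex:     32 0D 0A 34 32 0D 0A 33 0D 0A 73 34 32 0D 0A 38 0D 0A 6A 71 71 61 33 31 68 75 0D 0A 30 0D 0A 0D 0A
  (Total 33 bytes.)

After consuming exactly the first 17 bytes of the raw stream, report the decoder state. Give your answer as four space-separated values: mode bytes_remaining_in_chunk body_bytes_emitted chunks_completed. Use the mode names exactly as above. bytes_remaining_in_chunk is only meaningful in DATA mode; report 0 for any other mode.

Answer: SIZE_CR 0 5 2

Derivation:
Byte 0 = '2': mode=SIZE remaining=0 emitted=0 chunks_done=0
Byte 1 = 0x0D: mode=SIZE_CR remaining=0 emitted=0 chunks_done=0
Byte 2 = 0x0A: mode=DATA remaining=2 emitted=0 chunks_done=0
Byte 3 = '4': mode=DATA remaining=1 emitted=1 chunks_done=0
Byte 4 = '2': mode=DATA_DONE remaining=0 emitted=2 chunks_done=0
Byte 5 = 0x0D: mode=DATA_CR remaining=0 emitted=2 chunks_done=0
Byte 6 = 0x0A: mode=SIZE remaining=0 emitted=2 chunks_done=1
Byte 7 = '3': mode=SIZE remaining=0 emitted=2 chunks_done=1
Byte 8 = 0x0D: mode=SIZE_CR remaining=0 emitted=2 chunks_done=1
Byte 9 = 0x0A: mode=DATA remaining=3 emitted=2 chunks_done=1
Byte 10 = 's': mode=DATA remaining=2 emitted=3 chunks_done=1
Byte 11 = '4': mode=DATA remaining=1 emitted=4 chunks_done=1
Byte 12 = '2': mode=DATA_DONE remaining=0 emitted=5 chunks_done=1
Byte 13 = 0x0D: mode=DATA_CR remaining=0 emitted=5 chunks_done=1
Byte 14 = 0x0A: mode=SIZE remaining=0 emitted=5 chunks_done=2
Byte 15 = '8': mode=SIZE remaining=0 emitted=5 chunks_done=2
Byte 16 = 0x0D: mode=SIZE_CR remaining=0 emitted=5 chunks_done=2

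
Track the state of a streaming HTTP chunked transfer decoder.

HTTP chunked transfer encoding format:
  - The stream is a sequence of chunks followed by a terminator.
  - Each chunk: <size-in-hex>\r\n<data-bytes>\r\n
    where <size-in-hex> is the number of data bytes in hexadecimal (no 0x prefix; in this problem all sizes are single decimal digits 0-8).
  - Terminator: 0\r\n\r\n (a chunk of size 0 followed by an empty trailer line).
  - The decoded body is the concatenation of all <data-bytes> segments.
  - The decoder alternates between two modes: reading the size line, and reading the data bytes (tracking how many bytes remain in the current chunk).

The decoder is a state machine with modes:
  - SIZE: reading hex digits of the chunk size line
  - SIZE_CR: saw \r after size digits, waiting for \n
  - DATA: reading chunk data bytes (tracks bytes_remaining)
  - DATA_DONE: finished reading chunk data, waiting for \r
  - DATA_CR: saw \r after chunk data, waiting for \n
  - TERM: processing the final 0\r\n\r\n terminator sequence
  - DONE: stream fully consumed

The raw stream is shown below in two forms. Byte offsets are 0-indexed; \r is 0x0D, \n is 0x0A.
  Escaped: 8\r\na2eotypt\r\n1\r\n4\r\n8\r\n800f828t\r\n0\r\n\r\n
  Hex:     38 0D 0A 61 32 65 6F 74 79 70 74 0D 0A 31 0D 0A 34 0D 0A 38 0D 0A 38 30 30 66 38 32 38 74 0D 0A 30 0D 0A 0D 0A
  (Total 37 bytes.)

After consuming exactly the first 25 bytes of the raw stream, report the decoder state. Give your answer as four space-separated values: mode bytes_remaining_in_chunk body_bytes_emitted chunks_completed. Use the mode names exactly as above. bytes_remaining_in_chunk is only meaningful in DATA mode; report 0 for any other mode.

Byte 0 = '8': mode=SIZE remaining=0 emitted=0 chunks_done=0
Byte 1 = 0x0D: mode=SIZE_CR remaining=0 emitted=0 chunks_done=0
Byte 2 = 0x0A: mode=DATA remaining=8 emitted=0 chunks_done=0
Byte 3 = 'a': mode=DATA remaining=7 emitted=1 chunks_done=0
Byte 4 = '2': mode=DATA remaining=6 emitted=2 chunks_done=0
Byte 5 = 'e': mode=DATA remaining=5 emitted=3 chunks_done=0
Byte 6 = 'o': mode=DATA remaining=4 emitted=4 chunks_done=0
Byte 7 = 't': mode=DATA remaining=3 emitted=5 chunks_done=0
Byte 8 = 'y': mode=DATA remaining=2 emitted=6 chunks_done=0
Byte 9 = 'p': mode=DATA remaining=1 emitted=7 chunks_done=0
Byte 10 = 't': mode=DATA_DONE remaining=0 emitted=8 chunks_done=0
Byte 11 = 0x0D: mode=DATA_CR remaining=0 emitted=8 chunks_done=0
Byte 12 = 0x0A: mode=SIZE remaining=0 emitted=8 chunks_done=1
Byte 13 = '1': mode=SIZE remaining=0 emitted=8 chunks_done=1
Byte 14 = 0x0D: mode=SIZE_CR remaining=0 emitted=8 chunks_done=1
Byte 15 = 0x0A: mode=DATA remaining=1 emitted=8 chunks_done=1
Byte 16 = '4': mode=DATA_DONE remaining=0 emitted=9 chunks_done=1
Byte 17 = 0x0D: mode=DATA_CR remaining=0 emitted=9 chunks_done=1
Byte 18 = 0x0A: mode=SIZE remaining=0 emitted=9 chunks_done=2
Byte 19 = '8': mode=SIZE remaining=0 emitted=9 chunks_done=2
Byte 20 = 0x0D: mode=SIZE_CR remaining=0 emitted=9 chunks_done=2
Byte 21 = 0x0A: mode=DATA remaining=8 emitted=9 chunks_done=2
Byte 22 = '8': mode=DATA remaining=7 emitted=10 chunks_done=2
Byte 23 = '0': mode=DATA remaining=6 emitted=11 chunks_done=2
Byte 24 = '0': mode=DATA remaining=5 emitted=12 chunks_done=2

Answer: DATA 5 12 2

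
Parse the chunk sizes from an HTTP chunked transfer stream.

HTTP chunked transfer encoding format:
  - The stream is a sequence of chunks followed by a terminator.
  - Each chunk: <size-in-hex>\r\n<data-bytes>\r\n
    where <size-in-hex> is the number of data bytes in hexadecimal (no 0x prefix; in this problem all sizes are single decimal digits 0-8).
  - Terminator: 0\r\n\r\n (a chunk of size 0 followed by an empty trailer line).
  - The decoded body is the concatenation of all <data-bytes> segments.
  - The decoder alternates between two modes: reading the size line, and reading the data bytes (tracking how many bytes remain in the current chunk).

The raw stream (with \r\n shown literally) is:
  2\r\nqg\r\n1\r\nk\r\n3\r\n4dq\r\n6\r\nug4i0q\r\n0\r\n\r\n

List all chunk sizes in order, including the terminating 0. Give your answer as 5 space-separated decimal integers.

Chunk 1: stream[0..1]='2' size=0x2=2, data at stream[3..5]='qg' -> body[0..2], body so far='qg'
Chunk 2: stream[7..8]='1' size=0x1=1, data at stream[10..11]='k' -> body[2..3], body so far='qgk'
Chunk 3: stream[13..14]='3' size=0x3=3, data at stream[16..19]='4dq' -> body[3..6], body so far='qgk4dq'
Chunk 4: stream[21..22]='6' size=0x6=6, data at stream[24..30]='ug4i0q' -> body[6..12], body so far='qgk4dqug4i0q'
Chunk 5: stream[32..33]='0' size=0 (terminator). Final body='qgk4dqug4i0q' (12 bytes)

Answer: 2 1 3 6 0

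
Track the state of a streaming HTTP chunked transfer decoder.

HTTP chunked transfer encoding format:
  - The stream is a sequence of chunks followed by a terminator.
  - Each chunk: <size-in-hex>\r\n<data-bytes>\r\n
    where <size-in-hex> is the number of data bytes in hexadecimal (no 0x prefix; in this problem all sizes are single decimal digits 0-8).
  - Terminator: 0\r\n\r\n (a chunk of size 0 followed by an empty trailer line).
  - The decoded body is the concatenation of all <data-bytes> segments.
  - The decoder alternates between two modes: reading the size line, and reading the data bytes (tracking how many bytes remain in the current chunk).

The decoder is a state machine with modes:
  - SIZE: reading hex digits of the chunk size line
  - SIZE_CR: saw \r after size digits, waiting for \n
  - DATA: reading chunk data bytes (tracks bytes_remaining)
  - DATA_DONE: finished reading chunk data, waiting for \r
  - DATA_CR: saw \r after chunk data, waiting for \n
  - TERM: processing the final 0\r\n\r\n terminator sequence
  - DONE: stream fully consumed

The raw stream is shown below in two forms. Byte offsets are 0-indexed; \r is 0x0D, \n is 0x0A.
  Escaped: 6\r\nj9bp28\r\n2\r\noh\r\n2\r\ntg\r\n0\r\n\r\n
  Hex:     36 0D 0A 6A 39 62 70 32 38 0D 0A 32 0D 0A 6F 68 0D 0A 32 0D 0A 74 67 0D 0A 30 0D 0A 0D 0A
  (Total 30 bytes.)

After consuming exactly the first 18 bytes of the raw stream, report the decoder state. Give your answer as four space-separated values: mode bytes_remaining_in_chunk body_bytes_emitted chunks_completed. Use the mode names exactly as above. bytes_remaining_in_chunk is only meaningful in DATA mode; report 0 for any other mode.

Answer: SIZE 0 8 2

Derivation:
Byte 0 = '6': mode=SIZE remaining=0 emitted=0 chunks_done=0
Byte 1 = 0x0D: mode=SIZE_CR remaining=0 emitted=0 chunks_done=0
Byte 2 = 0x0A: mode=DATA remaining=6 emitted=0 chunks_done=0
Byte 3 = 'j': mode=DATA remaining=5 emitted=1 chunks_done=0
Byte 4 = '9': mode=DATA remaining=4 emitted=2 chunks_done=0
Byte 5 = 'b': mode=DATA remaining=3 emitted=3 chunks_done=0
Byte 6 = 'p': mode=DATA remaining=2 emitted=4 chunks_done=0
Byte 7 = '2': mode=DATA remaining=1 emitted=5 chunks_done=0
Byte 8 = '8': mode=DATA_DONE remaining=0 emitted=6 chunks_done=0
Byte 9 = 0x0D: mode=DATA_CR remaining=0 emitted=6 chunks_done=0
Byte 10 = 0x0A: mode=SIZE remaining=0 emitted=6 chunks_done=1
Byte 11 = '2': mode=SIZE remaining=0 emitted=6 chunks_done=1
Byte 12 = 0x0D: mode=SIZE_CR remaining=0 emitted=6 chunks_done=1
Byte 13 = 0x0A: mode=DATA remaining=2 emitted=6 chunks_done=1
Byte 14 = 'o': mode=DATA remaining=1 emitted=7 chunks_done=1
Byte 15 = 'h': mode=DATA_DONE remaining=0 emitted=8 chunks_done=1
Byte 16 = 0x0D: mode=DATA_CR remaining=0 emitted=8 chunks_done=1
Byte 17 = 0x0A: mode=SIZE remaining=0 emitted=8 chunks_done=2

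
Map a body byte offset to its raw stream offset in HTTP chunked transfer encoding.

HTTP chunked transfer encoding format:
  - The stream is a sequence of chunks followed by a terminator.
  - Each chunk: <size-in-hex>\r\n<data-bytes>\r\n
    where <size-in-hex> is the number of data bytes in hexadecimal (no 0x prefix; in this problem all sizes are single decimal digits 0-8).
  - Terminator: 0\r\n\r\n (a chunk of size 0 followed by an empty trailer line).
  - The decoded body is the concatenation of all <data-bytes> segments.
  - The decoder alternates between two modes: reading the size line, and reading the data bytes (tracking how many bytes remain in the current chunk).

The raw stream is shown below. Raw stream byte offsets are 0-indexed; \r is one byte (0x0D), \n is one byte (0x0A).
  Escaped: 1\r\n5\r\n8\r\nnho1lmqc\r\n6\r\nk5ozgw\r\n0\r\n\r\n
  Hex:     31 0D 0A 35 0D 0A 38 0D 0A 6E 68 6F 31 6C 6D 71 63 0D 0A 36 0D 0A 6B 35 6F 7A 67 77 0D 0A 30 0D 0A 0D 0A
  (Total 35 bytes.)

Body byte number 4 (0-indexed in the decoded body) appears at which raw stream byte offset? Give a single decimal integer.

Chunk 1: stream[0..1]='1' size=0x1=1, data at stream[3..4]='5' -> body[0..1], body so far='5'
Chunk 2: stream[6..7]='8' size=0x8=8, data at stream[9..17]='nho1lmqc' -> body[1..9], body so far='5nho1lmqc'
Chunk 3: stream[19..20]='6' size=0x6=6, data at stream[22..28]='k5ozgw' -> body[9..15], body so far='5nho1lmqck5ozgw'
Chunk 4: stream[30..31]='0' size=0 (terminator). Final body='5nho1lmqck5ozgw' (15 bytes)
Body byte 4 at stream offset 12

Answer: 12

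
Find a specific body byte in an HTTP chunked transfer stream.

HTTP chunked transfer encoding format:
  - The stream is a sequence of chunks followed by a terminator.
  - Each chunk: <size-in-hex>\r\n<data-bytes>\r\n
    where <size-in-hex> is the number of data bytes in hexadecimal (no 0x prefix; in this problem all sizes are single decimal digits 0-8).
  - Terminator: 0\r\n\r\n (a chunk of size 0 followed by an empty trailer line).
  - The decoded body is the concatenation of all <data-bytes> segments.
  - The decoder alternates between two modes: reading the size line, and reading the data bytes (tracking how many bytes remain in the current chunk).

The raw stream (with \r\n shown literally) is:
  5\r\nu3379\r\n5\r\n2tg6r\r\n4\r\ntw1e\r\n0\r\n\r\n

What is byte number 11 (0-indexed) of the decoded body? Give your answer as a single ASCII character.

Chunk 1: stream[0..1]='5' size=0x5=5, data at stream[3..8]='u3379' -> body[0..5], body so far='u3379'
Chunk 2: stream[10..11]='5' size=0x5=5, data at stream[13..18]='2tg6r' -> body[5..10], body so far='u33792tg6r'
Chunk 3: stream[20..21]='4' size=0x4=4, data at stream[23..27]='tw1e' -> body[10..14], body so far='u33792tg6rtw1e'
Chunk 4: stream[29..30]='0' size=0 (terminator). Final body='u33792tg6rtw1e' (14 bytes)
Body byte 11 = 'w'

Answer: w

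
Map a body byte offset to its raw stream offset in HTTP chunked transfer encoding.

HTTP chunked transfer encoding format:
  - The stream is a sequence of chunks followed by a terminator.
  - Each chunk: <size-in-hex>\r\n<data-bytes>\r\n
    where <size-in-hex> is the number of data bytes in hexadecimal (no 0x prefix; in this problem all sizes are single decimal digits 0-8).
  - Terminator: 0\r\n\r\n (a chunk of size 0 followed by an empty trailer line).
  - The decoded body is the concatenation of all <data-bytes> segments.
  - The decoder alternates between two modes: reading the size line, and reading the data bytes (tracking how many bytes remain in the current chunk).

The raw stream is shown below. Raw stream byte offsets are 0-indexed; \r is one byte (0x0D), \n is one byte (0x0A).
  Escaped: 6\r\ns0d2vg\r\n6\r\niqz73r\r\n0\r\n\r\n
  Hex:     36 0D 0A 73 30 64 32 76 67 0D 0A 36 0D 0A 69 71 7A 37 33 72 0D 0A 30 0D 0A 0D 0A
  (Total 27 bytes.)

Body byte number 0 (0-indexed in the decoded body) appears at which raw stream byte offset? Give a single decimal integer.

Answer: 3

Derivation:
Chunk 1: stream[0..1]='6' size=0x6=6, data at stream[3..9]='s0d2vg' -> body[0..6], body so far='s0d2vg'
Chunk 2: stream[11..12]='6' size=0x6=6, data at stream[14..20]='iqz73r' -> body[6..12], body so far='s0d2vgiqz73r'
Chunk 3: stream[22..23]='0' size=0 (terminator). Final body='s0d2vgiqz73r' (12 bytes)
Body byte 0 at stream offset 3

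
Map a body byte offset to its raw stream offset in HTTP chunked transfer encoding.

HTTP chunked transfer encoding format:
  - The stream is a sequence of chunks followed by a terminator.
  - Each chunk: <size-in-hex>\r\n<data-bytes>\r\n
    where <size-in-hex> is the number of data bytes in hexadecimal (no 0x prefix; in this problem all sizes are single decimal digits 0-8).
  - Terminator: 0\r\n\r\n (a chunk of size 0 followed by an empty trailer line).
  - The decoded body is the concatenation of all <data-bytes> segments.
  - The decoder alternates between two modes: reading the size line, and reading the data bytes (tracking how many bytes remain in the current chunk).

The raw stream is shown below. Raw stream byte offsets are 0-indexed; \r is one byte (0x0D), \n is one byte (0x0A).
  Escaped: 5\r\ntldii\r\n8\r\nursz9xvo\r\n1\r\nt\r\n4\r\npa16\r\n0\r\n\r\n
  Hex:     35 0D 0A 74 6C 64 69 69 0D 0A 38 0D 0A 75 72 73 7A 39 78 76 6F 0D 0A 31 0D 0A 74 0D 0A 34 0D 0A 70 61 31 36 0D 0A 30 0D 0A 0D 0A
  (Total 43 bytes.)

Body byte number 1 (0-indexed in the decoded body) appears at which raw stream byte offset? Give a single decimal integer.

Chunk 1: stream[0..1]='5' size=0x5=5, data at stream[3..8]='tldii' -> body[0..5], body so far='tldii'
Chunk 2: stream[10..11]='8' size=0x8=8, data at stream[13..21]='ursz9xvo' -> body[5..13], body so far='tldiiursz9xvo'
Chunk 3: stream[23..24]='1' size=0x1=1, data at stream[26..27]='t' -> body[13..14], body so far='tldiiursz9xvot'
Chunk 4: stream[29..30]='4' size=0x4=4, data at stream[32..36]='pa16' -> body[14..18], body so far='tldiiursz9xvotpa16'
Chunk 5: stream[38..39]='0' size=0 (terminator). Final body='tldiiursz9xvotpa16' (18 bytes)
Body byte 1 at stream offset 4

Answer: 4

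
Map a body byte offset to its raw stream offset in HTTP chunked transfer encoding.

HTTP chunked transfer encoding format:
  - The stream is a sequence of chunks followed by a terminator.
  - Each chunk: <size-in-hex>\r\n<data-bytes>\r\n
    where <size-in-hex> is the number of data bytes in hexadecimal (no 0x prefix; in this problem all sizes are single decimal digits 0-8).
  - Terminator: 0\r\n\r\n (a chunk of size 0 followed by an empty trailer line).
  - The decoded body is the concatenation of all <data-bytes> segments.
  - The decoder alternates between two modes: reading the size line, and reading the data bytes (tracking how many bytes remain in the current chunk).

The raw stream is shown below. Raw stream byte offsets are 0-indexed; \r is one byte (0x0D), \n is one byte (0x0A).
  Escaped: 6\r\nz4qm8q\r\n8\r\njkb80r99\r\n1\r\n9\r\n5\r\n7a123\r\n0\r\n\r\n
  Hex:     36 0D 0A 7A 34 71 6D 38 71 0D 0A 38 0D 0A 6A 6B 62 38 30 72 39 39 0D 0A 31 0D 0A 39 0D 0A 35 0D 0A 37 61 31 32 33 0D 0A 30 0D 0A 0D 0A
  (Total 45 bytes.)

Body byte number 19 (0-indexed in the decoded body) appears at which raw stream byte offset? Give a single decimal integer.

Answer: 37

Derivation:
Chunk 1: stream[0..1]='6' size=0x6=6, data at stream[3..9]='z4qm8q' -> body[0..6], body so far='z4qm8q'
Chunk 2: stream[11..12]='8' size=0x8=8, data at stream[14..22]='jkb80r99' -> body[6..14], body so far='z4qm8qjkb80r99'
Chunk 3: stream[24..25]='1' size=0x1=1, data at stream[27..28]='9' -> body[14..15], body so far='z4qm8qjkb80r999'
Chunk 4: stream[30..31]='5' size=0x5=5, data at stream[33..38]='7a123' -> body[15..20], body so far='z4qm8qjkb80r9997a123'
Chunk 5: stream[40..41]='0' size=0 (terminator). Final body='z4qm8qjkb80r9997a123' (20 bytes)
Body byte 19 at stream offset 37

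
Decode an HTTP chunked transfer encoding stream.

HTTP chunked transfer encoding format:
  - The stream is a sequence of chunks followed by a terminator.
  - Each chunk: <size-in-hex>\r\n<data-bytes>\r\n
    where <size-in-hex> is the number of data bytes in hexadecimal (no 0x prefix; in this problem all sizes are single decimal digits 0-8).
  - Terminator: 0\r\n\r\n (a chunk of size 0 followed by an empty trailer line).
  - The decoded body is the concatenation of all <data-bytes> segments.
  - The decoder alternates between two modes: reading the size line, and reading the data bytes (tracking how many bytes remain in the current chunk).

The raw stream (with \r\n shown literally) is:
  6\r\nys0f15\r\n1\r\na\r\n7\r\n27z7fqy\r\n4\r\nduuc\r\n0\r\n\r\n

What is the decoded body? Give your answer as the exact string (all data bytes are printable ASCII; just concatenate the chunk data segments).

Answer: ys0f15a27z7fqyduuc

Derivation:
Chunk 1: stream[0..1]='6' size=0x6=6, data at stream[3..9]='ys0f15' -> body[0..6], body so far='ys0f15'
Chunk 2: stream[11..12]='1' size=0x1=1, data at stream[14..15]='a' -> body[6..7], body so far='ys0f15a'
Chunk 3: stream[17..18]='7' size=0x7=7, data at stream[20..27]='27z7fqy' -> body[7..14], body so far='ys0f15a27z7fqy'
Chunk 4: stream[29..30]='4' size=0x4=4, data at stream[32..36]='duuc' -> body[14..18], body so far='ys0f15a27z7fqyduuc'
Chunk 5: stream[38..39]='0' size=0 (terminator). Final body='ys0f15a27z7fqyduuc' (18 bytes)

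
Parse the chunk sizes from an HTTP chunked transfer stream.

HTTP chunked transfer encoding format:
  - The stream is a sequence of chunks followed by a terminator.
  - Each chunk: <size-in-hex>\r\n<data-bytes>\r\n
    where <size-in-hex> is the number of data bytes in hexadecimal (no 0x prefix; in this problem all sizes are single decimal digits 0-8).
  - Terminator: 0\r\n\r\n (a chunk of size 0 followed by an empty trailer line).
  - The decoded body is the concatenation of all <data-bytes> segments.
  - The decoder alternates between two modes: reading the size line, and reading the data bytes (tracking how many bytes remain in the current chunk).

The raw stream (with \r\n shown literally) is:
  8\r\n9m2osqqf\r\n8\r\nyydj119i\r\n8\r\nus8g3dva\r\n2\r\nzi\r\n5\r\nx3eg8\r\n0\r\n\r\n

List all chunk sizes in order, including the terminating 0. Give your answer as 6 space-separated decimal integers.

Answer: 8 8 8 2 5 0

Derivation:
Chunk 1: stream[0..1]='8' size=0x8=8, data at stream[3..11]='9m2osqqf' -> body[0..8], body so far='9m2osqqf'
Chunk 2: stream[13..14]='8' size=0x8=8, data at stream[16..24]='yydj119i' -> body[8..16], body so far='9m2osqqfyydj119i'
Chunk 3: stream[26..27]='8' size=0x8=8, data at stream[29..37]='us8g3dva' -> body[16..24], body so far='9m2osqqfyydj119ius8g3dva'
Chunk 4: stream[39..40]='2' size=0x2=2, data at stream[42..44]='zi' -> body[24..26], body so far='9m2osqqfyydj119ius8g3dvazi'
Chunk 5: stream[46..47]='5' size=0x5=5, data at stream[49..54]='x3eg8' -> body[26..31], body so far='9m2osqqfyydj119ius8g3dvazix3eg8'
Chunk 6: stream[56..57]='0' size=0 (terminator). Final body='9m2osqqfyydj119ius8g3dvazix3eg8' (31 bytes)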